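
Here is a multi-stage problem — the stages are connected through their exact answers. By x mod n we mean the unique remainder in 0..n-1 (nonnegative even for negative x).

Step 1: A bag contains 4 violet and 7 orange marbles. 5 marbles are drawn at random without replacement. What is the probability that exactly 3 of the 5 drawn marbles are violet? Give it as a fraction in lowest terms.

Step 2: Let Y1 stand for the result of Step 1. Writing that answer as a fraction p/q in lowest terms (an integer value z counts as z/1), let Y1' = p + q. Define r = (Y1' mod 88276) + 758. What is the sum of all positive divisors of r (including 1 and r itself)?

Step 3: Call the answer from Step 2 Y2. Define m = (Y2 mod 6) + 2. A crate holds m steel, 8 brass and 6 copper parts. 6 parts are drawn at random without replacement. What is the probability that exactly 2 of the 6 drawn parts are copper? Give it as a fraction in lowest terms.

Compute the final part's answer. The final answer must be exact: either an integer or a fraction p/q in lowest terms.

Step 1: total draws C(11,5) = 462; favorable C(4,3)*C(7,2) = 84; P = 2/11; answer 2/11
Step 2: Y1 = 2/11; threaded value p + q = 13; r = 771; 771 = 3 * 257; sigma = (1 + 3) * (1 + 257) = 4 * 258 = 1032; answer 1032
Step 3: Y2 = 1032; m = 2; total draws C(16,6) = 8008; favorable C(6,2)*C(10,4) = 3150; P = 225/572; answer 225/572

225/572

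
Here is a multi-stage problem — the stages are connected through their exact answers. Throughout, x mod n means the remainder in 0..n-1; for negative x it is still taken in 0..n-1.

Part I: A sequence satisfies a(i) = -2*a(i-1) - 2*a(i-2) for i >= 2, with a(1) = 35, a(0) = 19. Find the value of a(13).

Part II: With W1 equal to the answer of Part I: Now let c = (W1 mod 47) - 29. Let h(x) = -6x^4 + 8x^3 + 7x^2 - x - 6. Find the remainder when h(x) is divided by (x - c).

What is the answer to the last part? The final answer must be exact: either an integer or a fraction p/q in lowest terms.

Part I: a(2) = -2*(35) - 2*(19) = -108; iterating: a(2)=-108, a(3)=146, a(4)=-76, a(5)=-140, a(6)=432, a(7)=-584, a(8)=304, a(9)=560, a(10)=-1728, a(11)=2336, a(12)=-1216, a(13)=-2240; answer -2240
Part II: W1 = -2240; c = -13; remainder = value at the root: -6*(-13)^4 + 8*(-13)^3 + 7*(-13)^2 - 1*(-13)^1 - 6 = (-171366) + (-17576) + (1183) + (13) + (-6) = -187752; answer -187752

-187752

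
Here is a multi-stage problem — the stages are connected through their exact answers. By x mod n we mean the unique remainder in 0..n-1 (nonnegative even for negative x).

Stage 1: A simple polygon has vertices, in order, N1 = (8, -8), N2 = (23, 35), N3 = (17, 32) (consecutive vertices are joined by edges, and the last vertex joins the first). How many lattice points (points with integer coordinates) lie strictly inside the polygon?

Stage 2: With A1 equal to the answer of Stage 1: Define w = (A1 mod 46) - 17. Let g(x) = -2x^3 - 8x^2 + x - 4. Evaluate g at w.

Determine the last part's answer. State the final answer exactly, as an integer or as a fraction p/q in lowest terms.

-8

Stage 1: cross terms: (8*35 - 23*-8)=464, (23*32 - 17*35)=141, (17*-8 - 8*32)=-392; twice the area = |213| = 213; area = 213/2; boundary points = 1 + 3 + 1 = 5; strictly interior points = area - boundary/2 + 1 = 105; answer 105
Stage 2: A1 = 105; w = -4; -2*(-4)^3 - 8*(-4)^2 + 1*(-4)^1 - 4 = (128) + (-128) + (-4) + (-4) = -8; answer -8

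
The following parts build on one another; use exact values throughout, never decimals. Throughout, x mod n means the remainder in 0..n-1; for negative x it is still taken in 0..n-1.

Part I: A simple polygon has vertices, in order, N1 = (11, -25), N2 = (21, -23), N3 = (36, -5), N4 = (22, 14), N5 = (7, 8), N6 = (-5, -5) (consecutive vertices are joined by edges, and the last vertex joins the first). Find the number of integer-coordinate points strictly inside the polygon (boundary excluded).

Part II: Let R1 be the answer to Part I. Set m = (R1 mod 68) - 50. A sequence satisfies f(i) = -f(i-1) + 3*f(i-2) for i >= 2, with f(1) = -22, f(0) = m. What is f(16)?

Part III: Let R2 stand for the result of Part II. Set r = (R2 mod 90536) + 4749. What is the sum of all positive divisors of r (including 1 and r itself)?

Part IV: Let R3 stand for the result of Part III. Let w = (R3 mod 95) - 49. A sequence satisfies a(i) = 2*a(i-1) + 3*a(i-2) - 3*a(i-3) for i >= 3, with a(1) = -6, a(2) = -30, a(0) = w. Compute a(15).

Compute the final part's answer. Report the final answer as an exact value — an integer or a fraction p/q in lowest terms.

Part I: cross terms: (11*-23 - 21*-25)=272, (21*-5 - 36*-23)=723, (36*14 - 22*-5)=614, (22*8 - 7*14)=78, (7*-5 - -5*8)=5, (-5*-25 - 11*-5)=180; twice the area = |1872| = 1872; area = 936; boundary points = 2 + 3 + 1 + 3 + 1 + 4 = 14; strictly interior points = area - boundary/2 + 1 = 930; answer 930
Part II: R1 = 930; m = -4; f(2) = -1*(-22) + 3*(-4) = 10; iterating: f(2)=10, f(3)=-76, f(4)=106, f(5)=-334, f(6)=652, f(7)=-1654, f(8)=3610, f(9)=-8572, f(10)=19402, f(11)=-45118, f(12)=103324, f(13)=-238678, f(14)=548650, f(15)=-1264684, f(16)=2910634; answer 2910634
Part III: R2 = 2910634; r = 18231; 18231 = 3 * 59 * 103; sigma = (1 + 3) * (1 + 59) * (1 + 103) = 4 * 60 * 104 = 24960; answer 24960
Part IV: R3 = 24960; w = 21; a(3) = 2*(-30) + 3*(-6) - 3*(21) = -141; iterating: a(3)=-141, a(4)=-354, a(5)=-1041, a(6)=-2721, a(7)=-7503, a(8)=-20046, a(9)=-54438, a(10)=-146505, a(11)=-396186, a(12)=-1068573, a(13)=-2886189, a(14)=-7789539, a(15)=-21031926; answer -21031926

-21031926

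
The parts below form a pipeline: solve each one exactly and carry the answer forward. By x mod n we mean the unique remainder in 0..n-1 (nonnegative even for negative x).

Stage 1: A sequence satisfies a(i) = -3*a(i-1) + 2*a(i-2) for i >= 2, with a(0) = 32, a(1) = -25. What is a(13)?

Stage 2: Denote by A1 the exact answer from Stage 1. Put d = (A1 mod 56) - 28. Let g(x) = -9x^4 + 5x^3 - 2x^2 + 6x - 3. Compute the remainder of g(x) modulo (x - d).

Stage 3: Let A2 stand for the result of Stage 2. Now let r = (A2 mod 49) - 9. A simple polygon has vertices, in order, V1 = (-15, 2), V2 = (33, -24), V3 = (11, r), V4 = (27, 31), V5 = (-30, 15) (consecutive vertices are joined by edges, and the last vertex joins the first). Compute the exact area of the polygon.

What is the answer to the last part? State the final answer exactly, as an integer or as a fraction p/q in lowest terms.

Stage 1: a(2) = -3*(-25) + 2*(32) = 139; iterating: a(2)=139, a(3)=-467, a(4)=1679, a(5)=-5971, a(6)=21271, a(7)=-75755, a(8)=269807, a(9)=-960931, a(10)=3422407, a(11)=-12189083, a(12)=43412063, a(13)=-154614355; answer -154614355
Stage 2: A1 = -154614355; d = -7; remainder = value at the root: -9*(-7)^4 + 5*(-7)^3 - 2*(-7)^2 + 6*(-7)^1 - 3 = (-21609) + (-1715) + (-98) + (-42) + (-3) = -23467; answer -23467
Stage 3: A2 = -23467; r = -5; cross terms: (-15*-24 - 33*2)=294, (33*-5 - 11*-24)=99, (11*31 - 27*-5)=476, (27*15 - -30*31)=1335, (-30*2 - -15*15)=165; twice the area = |2369| = 2369; area = 2369/2; answer 2369/2

2369/2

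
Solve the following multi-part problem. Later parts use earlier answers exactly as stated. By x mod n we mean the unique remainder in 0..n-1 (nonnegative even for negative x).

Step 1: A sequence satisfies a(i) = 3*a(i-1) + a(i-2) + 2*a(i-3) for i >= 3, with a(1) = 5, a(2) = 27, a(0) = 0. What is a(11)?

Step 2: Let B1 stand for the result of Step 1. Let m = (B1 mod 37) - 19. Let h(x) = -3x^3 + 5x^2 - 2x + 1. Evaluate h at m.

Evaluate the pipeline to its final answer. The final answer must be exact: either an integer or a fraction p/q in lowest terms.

Step 1: a(3) = 3*(27) + 1*(5) + 2*(0) = 86; iterating: a(3)=86, a(4)=295, a(5)=1025, a(6)=3542, a(7)=12241, a(8)=42315, a(9)=146270, a(10)=505607, a(11)=1747721; answer 1747721
Step 2: B1 = 1747721; m = 7; -3*(7)^3 + 5*(7)^2 - 2*(7)^1 + 1 = (-1029) + (245) + (-14) + (1) = -797; answer -797

-797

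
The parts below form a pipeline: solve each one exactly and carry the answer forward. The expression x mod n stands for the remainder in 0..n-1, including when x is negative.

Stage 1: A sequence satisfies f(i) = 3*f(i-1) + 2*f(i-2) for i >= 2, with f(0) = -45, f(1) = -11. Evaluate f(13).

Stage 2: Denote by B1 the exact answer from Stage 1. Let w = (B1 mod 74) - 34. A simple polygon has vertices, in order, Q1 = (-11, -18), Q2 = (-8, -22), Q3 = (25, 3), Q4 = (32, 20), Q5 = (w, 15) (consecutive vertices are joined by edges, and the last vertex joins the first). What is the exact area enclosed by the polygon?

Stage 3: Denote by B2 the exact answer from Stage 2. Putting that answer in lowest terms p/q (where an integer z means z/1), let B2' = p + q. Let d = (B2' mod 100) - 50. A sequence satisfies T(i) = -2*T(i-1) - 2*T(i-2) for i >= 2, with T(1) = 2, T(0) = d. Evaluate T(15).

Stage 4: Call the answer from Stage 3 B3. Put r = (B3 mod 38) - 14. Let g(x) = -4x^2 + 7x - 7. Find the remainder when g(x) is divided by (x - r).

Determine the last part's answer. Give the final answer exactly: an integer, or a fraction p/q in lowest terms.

Stage 1: f(2) = 3*(-11) + 2*(-45) = -123; iterating: f(2)=-123, f(3)=-391, f(4)=-1419, f(5)=-5039, f(6)=-17955, f(7)=-63943, f(8)=-227739, f(9)=-811103, f(10)=-2888787, f(11)=-10288567, f(12)=-36643275, f(13)=-130506959; answer -130506959
Stage 2: B1 = -130506959; w = -1; cross terms: (-11*-22 - -8*-18)=98, (-8*3 - 25*-22)=526, (25*20 - 32*3)=404, (32*15 - -1*20)=500, (-1*-18 - -11*15)=183; twice the area = |1711| = 1711; area = 1711/2; answer 1711/2
Stage 3: B2 = 1711/2; threaded value p + q = 1713; d = -37; T(2) = -2*(2) - 2*(-37) = 70; iterating: T(2)=70, T(3)=-144, T(4)=148, T(5)=-8, T(6)=-280, T(7)=576, T(8)=-592, T(9)=32, T(10)=1120, T(11)=-2304, T(12)=2368, T(13)=-128, T(14)=-4480, T(15)=9216; answer 9216
Stage 4: B3 = 9216; r = 6; remainder = value at the root: -4*(6)^2 + 7*(6)^1 - 7 = (-144) + (42) + (-7) = -109; answer -109

-109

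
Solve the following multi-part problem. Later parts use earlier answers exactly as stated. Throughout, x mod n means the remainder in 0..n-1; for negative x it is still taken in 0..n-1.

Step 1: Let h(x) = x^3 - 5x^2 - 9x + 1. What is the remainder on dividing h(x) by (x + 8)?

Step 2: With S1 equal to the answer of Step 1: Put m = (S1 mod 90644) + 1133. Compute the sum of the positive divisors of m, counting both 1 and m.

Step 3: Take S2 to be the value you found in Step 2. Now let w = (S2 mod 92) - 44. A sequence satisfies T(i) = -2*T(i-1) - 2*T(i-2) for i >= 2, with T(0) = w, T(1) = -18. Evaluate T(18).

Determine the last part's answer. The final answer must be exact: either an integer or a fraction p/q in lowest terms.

Step 1: remainder = value at the root: 1*(-8)^3 - 5*(-8)^2 - 9*(-8)^1 + 1 = (-512) + (-320) + (72) + (1) = -759; answer -759
Step 2: S1 = -759; m = 91018; 91018 = 2 * 17 * 2677; sigma = (1 + 2) * (1 + 17) * (1 + 2677) = 3 * 18 * 2678 = 144612; answer 144612
Step 3: S2 = 144612; w = 36; T(2) = -2*(-18) - 2*(36) = -36; iterating: T(2)=-36, T(3)=108, T(4)=-144, T(5)=72, T(6)=144, T(7)=-432, T(8)=576, T(9)=-288, T(10)=-576, T(11)=1728, T(12)=-2304, T(13)=1152, T(14)=2304, T(15)=-6912, T(16)=9216, T(17)=-4608, T(18)=-9216; answer -9216

-9216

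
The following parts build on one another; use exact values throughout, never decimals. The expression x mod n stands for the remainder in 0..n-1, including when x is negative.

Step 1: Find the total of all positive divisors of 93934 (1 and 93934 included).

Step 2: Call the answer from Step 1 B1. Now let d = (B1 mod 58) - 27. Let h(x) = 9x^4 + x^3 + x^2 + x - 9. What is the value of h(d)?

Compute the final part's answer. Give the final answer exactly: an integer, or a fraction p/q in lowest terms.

1741479

Step 1: 93934 = 2 * 67 * 701; sigma = (1 + 2) * (1 + 67) * (1 + 701) = 3 * 68 * 702 = 143208; answer 143208
Step 2: B1 = 143208; d = -21; 9*(-21)^4 + 1*(-21)^3 + 1*(-21)^2 + 1*(-21)^1 - 9 = (1750329) + (-9261) + (441) + (-21) + (-9) = 1741479; answer 1741479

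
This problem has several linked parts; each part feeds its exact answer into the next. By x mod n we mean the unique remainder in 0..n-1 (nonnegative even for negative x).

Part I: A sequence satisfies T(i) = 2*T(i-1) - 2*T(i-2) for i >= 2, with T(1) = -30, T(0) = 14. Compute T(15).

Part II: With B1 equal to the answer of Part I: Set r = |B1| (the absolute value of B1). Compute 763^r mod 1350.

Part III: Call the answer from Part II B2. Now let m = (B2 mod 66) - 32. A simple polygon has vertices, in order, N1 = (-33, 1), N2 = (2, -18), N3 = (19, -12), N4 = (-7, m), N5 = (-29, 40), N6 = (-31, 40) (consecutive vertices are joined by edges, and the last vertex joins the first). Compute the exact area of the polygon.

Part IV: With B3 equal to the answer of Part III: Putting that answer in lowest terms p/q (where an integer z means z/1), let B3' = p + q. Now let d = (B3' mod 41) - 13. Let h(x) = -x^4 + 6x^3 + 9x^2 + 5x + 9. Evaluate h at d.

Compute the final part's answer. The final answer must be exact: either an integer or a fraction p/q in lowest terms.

Part I: T(2) = 2*(-30) - 2*(14) = -88; iterating: T(2)=-88, T(3)=-116, T(4)=-56, T(5)=120, T(6)=352, T(7)=464, T(8)=224, T(9)=-480, T(10)=-1408, T(11)=-1856, T(12)=-896, T(13)=1920, T(14)=5632, T(15)=7424; answer 7424
Part II: B1 = 7424; r = 7424; squarings mod 1350: 763^1=763, 763^2=319, 763^4=511, 763^8=571, 763^16=691, 763^32=931, 763^64=61, 763^128=1021, 763^256=241, 763^512=31, 763^1024=961, 763^2048=121, 763^4096=1141; 763^7424 = 763^256 * 763^1024 * 763^2048 * 763^4096 = 1111 (mod 1350); answer 1111
Part III: B2 = 1111; m = 23; cross terms: (-33*-18 - 2*1)=592, (2*-12 - 19*-18)=318, (19*23 - -7*-12)=353, (-7*40 - -29*23)=387, (-29*40 - -31*40)=80, (-31*1 - -33*40)=1289; twice the area = |3019| = 3019; area = 3019/2; answer 3019/2
Part IV: B3 = 3019/2; threaded value p + q = 3021; d = 15; -1*(15)^4 + 6*(15)^3 + 9*(15)^2 + 5*(15)^1 + 9 = (-50625) + (20250) + (2025) + (75) + (9) = -28266; answer -28266

-28266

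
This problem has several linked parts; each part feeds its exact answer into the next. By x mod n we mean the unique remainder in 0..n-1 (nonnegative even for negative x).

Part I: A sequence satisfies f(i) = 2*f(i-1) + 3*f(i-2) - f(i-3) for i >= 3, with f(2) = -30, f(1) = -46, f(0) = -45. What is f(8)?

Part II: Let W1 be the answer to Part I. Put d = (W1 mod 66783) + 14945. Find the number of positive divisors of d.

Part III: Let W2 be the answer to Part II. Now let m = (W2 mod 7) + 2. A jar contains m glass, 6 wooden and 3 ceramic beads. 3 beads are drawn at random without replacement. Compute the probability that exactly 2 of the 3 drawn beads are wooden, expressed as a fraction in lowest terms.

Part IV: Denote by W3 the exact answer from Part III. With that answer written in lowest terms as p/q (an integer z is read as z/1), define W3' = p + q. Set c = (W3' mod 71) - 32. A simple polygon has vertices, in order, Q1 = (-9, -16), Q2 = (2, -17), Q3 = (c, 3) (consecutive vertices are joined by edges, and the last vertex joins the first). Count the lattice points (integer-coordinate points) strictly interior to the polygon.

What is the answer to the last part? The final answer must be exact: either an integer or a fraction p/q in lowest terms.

Part I: f(3) = 2*(-30) + 3*(-46) - 1*(-45) = -153; iterating: f(3)=-153, f(4)=-350, f(5)=-1129, f(6)=-3155, f(7)=-9347, f(8)=-27030; answer -27030
Part II: W1 = -27030; d = 54698; 54698 = 2 * 7 * 3907; number of divisors = (1+1) * (1+1) * (1+1) = 8; answer 8
Part III: W2 = 8; m = 3; total draws C(12,3) = 220; favorable C(6,2)*C(6,1) = 90; P = 9/22; answer 9/22
Part IV: W3 = 9/22; threaded value p + q = 31; c = -1; cross terms: (-9*-17 - 2*-16)=185, (2*3 - -1*-17)=-11, (-1*-16 - -9*3)=43; twice the area = |217| = 217; area = 217/2; boundary points = 1 + 1 + 1 = 3; strictly interior points = area - boundary/2 + 1 = 108; answer 108

108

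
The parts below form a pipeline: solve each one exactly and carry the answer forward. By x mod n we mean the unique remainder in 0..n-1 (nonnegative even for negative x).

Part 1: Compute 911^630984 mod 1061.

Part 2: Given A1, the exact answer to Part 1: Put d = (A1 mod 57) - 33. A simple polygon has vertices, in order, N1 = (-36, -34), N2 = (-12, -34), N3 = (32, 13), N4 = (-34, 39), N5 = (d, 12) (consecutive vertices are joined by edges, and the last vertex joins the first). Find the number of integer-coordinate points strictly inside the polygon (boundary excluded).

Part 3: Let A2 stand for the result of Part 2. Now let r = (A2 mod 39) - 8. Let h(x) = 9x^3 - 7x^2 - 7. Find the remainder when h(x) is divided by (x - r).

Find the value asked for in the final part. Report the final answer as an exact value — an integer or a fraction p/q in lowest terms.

457

Part 1: squarings mod 1061: 911^1=911, 911^2=219, 911^4=216, 911^8=1033, 911^16=784, 911^32=337, 911^64=42, 911^128=703, 911^256=844, 911^512=405, 911^1024=631, 911^2048=286, 911^4096=99, 911^8192=252, 911^16384=905, 911^32768=994, 911^65536=245, 911^131072=609, 911^262144=592, 911^524288=334; 911^630984 = 911^8 * 911^64 * 911^128 * 911^8192 * 911^32768 * 911^65536 * 911^524288 = 747 (mod 1061); answer 747
Part 2: A1 = 747; d = -27; cross terms: (-36*-34 - -12*-34)=816, (-12*13 - 32*-34)=932, (32*39 - -34*13)=1690, (-34*12 - -27*39)=645, (-27*-34 - -36*12)=1350; twice the area = |5433| = 5433; area = 5433/2; boundary points = 24 + 1 + 2 + 1 + 1 = 29; strictly interior points = area - boundary/2 + 1 = 2703; answer 2703
Part 3: A2 = 2703; r = 4; remainder = value at the root: 9*(4)^3 - 7*(4)^2 - 7 = (576) + (-112) + (-7) = 457; answer 457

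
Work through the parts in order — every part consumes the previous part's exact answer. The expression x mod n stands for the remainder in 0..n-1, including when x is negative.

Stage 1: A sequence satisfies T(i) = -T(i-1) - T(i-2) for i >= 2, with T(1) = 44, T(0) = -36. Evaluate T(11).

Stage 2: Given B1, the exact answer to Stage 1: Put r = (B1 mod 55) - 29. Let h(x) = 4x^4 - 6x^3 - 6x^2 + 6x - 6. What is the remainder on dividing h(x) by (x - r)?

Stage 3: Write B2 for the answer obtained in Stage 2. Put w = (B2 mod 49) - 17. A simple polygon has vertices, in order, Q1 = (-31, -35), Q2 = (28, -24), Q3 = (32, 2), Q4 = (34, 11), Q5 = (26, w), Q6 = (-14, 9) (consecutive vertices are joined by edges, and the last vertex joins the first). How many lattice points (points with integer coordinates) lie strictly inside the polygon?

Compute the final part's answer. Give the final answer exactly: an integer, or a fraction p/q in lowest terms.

2252

Stage 1: T(2) = -1*(44) - 1*(-36) = -8; iterating: T(2)=-8, T(3)=-36, T(4)=44, T(5)=-8, T(6)=-36, T(7)=44, T(8)=-8, T(9)=-36, T(10)=44, T(11)=-8; answer -8
Stage 2: B1 = -8; r = 18; remainder = value at the root: 4*(18)^4 - 6*(18)^3 - 6*(18)^2 + 6*(18)^1 - 6 = (419904) + (-34992) + (-1944) + (108) + (-6) = 383070; answer 383070
Stage 3: B2 = 383070; w = 20; cross terms: (-31*-24 - 28*-35)=1724, (28*2 - 32*-24)=824, (32*11 - 34*2)=284, (34*20 - 26*11)=394, (26*9 - -14*20)=514, (-14*-35 - -31*9)=769; twice the area = |4509| = 4509; area = 4509/2; boundary points = 1 + 2 + 1 + 1 + 1 + 1 = 7; strictly interior points = area - boundary/2 + 1 = 2252; answer 2252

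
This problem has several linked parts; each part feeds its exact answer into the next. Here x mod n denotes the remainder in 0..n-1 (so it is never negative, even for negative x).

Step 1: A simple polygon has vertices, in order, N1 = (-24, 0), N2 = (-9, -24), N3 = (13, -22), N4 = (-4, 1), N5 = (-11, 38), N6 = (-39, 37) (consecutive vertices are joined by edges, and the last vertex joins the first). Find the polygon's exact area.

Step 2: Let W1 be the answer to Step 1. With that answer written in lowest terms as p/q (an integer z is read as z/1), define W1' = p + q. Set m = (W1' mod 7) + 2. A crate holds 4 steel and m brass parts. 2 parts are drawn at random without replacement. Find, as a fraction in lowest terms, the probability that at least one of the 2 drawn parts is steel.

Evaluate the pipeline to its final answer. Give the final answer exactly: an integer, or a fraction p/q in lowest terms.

Step 1: cross terms: (-24*-24 - -9*0)=576, (-9*-22 - 13*-24)=510, (13*1 - -4*-22)=-75, (-4*38 - -11*1)=-141, (-11*37 - -39*38)=1075, (-39*0 - -24*37)=888; twice the area = |2833| = 2833; area = 2833/2; answer 2833/2
Step 2: W1 = 2833/2; threaded value p + q = 2835; m = 2; total draws C(6,2) = 15; complement C(2,2) = 1; favorable 15 - 1 = 14; P = 14/15; answer 14/15

14/15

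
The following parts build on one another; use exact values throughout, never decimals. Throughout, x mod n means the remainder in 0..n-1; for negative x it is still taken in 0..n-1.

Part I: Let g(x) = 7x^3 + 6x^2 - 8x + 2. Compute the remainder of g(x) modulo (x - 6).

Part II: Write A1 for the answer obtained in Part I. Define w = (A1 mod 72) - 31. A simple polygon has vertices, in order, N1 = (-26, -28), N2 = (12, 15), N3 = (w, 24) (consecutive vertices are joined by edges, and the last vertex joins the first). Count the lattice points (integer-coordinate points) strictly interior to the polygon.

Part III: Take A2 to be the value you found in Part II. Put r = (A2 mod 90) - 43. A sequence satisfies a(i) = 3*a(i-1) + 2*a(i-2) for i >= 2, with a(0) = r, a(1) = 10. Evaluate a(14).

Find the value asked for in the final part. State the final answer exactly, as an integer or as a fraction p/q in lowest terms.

Part I: remainder = value at the root: 7*(6)^3 + 6*(6)^2 - 8*(6)^1 + 2 = (1512) + (216) + (-48) + (2) = 1682; answer 1682
Part II: A1 = 1682; w = -5; cross terms: (-26*15 - 12*-28)=-54, (12*24 - -5*15)=363, (-5*-28 - -26*24)=764; twice the area = |1073| = 1073; area = 1073/2; boundary points = 1 + 1 + 1 = 3; strictly interior points = area - boundary/2 + 1 = 536; answer 536
Part III: A2 = 536; r = 43; a(2) = 3*(10) + 2*(43) = 116; iterating: a(2)=116, a(3)=368, a(4)=1336, a(5)=4744, a(6)=16904, a(7)=60200, a(8)=214408, a(9)=763624, a(10)=2719688, a(11)=9686312, a(12)=34498312, a(13)=122867560, a(14)=437599304; answer 437599304

437599304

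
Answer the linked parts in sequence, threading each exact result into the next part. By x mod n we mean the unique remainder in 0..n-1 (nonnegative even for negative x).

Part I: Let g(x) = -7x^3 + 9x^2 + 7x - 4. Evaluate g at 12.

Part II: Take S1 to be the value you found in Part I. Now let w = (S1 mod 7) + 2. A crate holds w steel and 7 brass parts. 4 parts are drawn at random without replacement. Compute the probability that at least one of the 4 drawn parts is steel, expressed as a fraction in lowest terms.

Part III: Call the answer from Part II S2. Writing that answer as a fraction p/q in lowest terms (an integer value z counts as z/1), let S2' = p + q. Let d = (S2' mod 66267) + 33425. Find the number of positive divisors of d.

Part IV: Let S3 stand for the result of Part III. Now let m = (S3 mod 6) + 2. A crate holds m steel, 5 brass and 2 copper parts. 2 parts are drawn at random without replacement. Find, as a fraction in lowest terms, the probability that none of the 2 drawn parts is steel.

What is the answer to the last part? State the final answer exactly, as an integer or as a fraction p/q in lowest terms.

7/26

Part I: -7*(12)^3 + 9*(12)^2 + 7*(12)^1 - 4 = (-12096) + (1296) + (84) + (-4) = -10720; answer -10720
Part II: S1 = -10720; w = 6; total draws C(13,4) = 715; complement C(7,4) = 35; favorable 715 - 35 = 680; P = 136/143; answer 136/143
Part III: S2 = 136/143; threaded value p + q = 279; d = 33704; 33704 = 2^3 * 11 * 383; number of divisors = (3+1) * (1+1) * (1+1) = 16; answer 16
Part IV: S3 = 16; m = 6; total draws C(13,2) = 78; favorable C(7,2) = 21; P = 7/26; answer 7/26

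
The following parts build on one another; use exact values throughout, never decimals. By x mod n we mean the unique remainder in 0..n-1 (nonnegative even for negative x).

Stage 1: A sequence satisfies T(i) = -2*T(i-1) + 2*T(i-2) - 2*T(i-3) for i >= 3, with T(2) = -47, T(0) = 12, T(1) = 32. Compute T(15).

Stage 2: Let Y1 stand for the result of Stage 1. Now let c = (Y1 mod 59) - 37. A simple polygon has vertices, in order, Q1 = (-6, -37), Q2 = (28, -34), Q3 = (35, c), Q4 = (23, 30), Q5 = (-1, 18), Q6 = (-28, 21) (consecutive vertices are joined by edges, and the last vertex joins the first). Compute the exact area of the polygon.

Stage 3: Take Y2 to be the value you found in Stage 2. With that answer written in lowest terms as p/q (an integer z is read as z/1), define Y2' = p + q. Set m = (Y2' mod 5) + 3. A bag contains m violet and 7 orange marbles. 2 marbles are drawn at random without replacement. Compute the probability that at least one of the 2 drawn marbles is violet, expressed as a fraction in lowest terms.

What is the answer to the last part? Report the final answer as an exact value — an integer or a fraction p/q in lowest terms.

Stage 1: T(3) = -2*(-47) + 2*(32) - 2*(12) = 134; iterating: T(3)=134, T(4)=-426, T(5)=1214, T(6)=-3548, T(7)=10376, T(8)=-30276, T(9)=88400, T(10)=-258104, T(11)=753560, T(12)=-2200128, T(13)=6423584, T(14)=-18754544, T(15)=54756512; answer 54756512
Stage 2: Y1 = 54756512; c = -9; cross terms: (-6*-34 - 28*-37)=1240, (28*-9 - 35*-34)=938, (35*30 - 23*-9)=1257, (23*18 - -1*30)=444, (-1*21 - -28*18)=483, (-28*-37 - -6*21)=1162; twice the area = |5524| = 5524; area = 2762; answer 2762
Stage 3: Y2 = 2762; threaded value p + q = 2763; m = 6; total draws C(13,2) = 78; complement C(7,2) = 21; favorable 78 - 21 = 57; P = 19/26; answer 19/26

19/26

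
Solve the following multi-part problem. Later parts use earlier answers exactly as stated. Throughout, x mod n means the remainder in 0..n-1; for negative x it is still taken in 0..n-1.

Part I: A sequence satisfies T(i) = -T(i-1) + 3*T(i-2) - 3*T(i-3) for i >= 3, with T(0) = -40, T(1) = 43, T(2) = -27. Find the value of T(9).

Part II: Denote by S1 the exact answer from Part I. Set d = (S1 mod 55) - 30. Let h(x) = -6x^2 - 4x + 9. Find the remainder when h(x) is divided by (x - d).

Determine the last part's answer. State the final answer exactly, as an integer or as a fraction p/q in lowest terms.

-903

Part I: T(3) = -1*(-27) + 3*(43) - 3*(-40) = 276; iterating: T(3)=276, T(4)=-486, T(5)=1395, T(6)=-3681, T(7)=9324, T(8)=-24552, T(9)=63567; answer 63567
Part II: S1 = 63567; d = 12; remainder = value at the root: -6*(12)^2 - 4*(12)^1 + 9 = (-864) + (-48) + (9) = -903; answer -903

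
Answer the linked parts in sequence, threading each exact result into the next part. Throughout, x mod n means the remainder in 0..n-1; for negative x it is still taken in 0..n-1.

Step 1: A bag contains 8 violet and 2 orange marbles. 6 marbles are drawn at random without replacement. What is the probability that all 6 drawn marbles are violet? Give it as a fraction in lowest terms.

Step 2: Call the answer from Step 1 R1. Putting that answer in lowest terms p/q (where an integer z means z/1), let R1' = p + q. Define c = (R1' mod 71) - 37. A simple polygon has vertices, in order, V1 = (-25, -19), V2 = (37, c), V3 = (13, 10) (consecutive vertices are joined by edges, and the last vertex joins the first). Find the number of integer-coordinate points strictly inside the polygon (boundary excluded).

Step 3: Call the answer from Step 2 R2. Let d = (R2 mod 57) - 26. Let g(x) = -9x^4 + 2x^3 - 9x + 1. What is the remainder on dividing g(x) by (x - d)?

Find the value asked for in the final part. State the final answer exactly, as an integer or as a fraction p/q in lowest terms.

-2542695

Step 1: total draws C(10,6) = 210; favorable C(8,6) = 28; P = 2/15; answer 2/15
Step 2: R1 = 2/15; threaded value p + q = 17; c = -20; cross terms: (-25*-20 - 37*-19)=1203, (37*10 - 13*-20)=630, (13*-19 - -25*10)=3; twice the area = |1836| = 1836; area = 918; boundary points = 1 + 6 + 1 = 8; strictly interior points = area - boundary/2 + 1 = 915; answer 915
Step 3: R2 = 915; d = -23; remainder = value at the root: -9*(-23)^4 + 2*(-23)^3 - 9*(-23)^1 + 1 = (-2518569) + (-24334) + (207) + (1) = -2542695; answer -2542695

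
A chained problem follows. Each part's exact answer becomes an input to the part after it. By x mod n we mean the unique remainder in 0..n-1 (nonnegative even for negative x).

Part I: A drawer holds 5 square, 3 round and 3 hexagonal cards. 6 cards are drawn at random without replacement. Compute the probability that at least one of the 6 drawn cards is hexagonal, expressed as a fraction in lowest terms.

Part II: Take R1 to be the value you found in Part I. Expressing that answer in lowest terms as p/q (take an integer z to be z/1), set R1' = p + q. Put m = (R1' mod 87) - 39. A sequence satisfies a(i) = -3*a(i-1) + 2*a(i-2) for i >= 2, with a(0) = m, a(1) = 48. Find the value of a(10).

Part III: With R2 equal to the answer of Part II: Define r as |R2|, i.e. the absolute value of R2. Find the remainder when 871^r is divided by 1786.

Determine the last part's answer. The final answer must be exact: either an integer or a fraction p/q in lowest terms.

1669

Part I: total draws C(11,6) = 462; complement C(8,6) = 28; favorable 462 - 28 = 434; P = 31/33; answer 31/33
Part II: R1 = 31/33; threaded value p + q = 64; m = 25; a(2) = -3*(48) + 2*(25) = -94; iterating: a(2)=-94, a(3)=378, a(4)=-1322, a(5)=4722, a(6)=-16810, a(7)=59874, a(8)=-213242, a(9)=759474, a(10)=-2704906; answer -2704906
Part III: R2 = -2704906; r = 2704906; squarings mod 1786: 871^1=871, 871^2=1377, 871^4=1183, 871^8=1051, 871^16=853, 871^32=707, 871^64=1555, 871^128=1567, 871^256=1525, 871^512=253, 871^1024=1499, 871^2048=213, 871^4096=719, 871^8192=807, 871^16384=1145, 871^32768=101, 871^65536=1271, 871^131072=897, 871^262144=909, 871^524288=1149, 871^1048576=347, 871^2097152=747; 871^2704906 = 871^2 * 871^8 * 871^512 * 871^1024 * 871^16384 * 871^65536 * 871^524288 * 871^2097152 = 1669 (mod 1786); answer 1669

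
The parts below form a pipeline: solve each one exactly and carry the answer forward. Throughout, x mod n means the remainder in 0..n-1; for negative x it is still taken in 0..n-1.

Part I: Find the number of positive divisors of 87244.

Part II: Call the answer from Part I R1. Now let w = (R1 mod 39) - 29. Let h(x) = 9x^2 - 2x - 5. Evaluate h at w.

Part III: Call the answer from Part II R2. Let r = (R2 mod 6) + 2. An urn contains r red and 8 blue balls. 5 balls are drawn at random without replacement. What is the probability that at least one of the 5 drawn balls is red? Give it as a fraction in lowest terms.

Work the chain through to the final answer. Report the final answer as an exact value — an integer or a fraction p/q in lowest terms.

Part I: 87244 = 2^2 * 17 * 1283; number of divisors = (2+1) * (1+1) * (1+1) = 12; answer 12
Part II: R1 = 12; w = -17; 9*(-17)^2 - 2*(-17)^1 - 5 = (2601) + (34) + (-5) = 2630; answer 2630
Part III: R2 = 2630; r = 4; total draws C(12,5) = 792; complement C(8,5) = 56; favorable 792 - 56 = 736; P = 92/99; answer 92/99

92/99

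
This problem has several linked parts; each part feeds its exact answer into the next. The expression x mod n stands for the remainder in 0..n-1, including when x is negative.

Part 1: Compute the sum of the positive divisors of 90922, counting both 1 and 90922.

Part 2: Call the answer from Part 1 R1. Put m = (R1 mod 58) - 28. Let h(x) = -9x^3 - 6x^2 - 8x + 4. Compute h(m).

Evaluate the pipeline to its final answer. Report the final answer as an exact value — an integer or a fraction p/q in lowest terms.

-16508

Part 1: 90922 = 2 * 13^2 * 269; sigma = (1 + 2) * (1 + 13 + 169) * (1 + 269) = 3 * 183 * 270 = 148230; answer 148230
Part 2: R1 = 148230; m = 12; -9*(12)^3 - 6*(12)^2 - 8*(12)^1 + 4 = (-15552) + (-864) + (-96) + (4) = -16508; answer -16508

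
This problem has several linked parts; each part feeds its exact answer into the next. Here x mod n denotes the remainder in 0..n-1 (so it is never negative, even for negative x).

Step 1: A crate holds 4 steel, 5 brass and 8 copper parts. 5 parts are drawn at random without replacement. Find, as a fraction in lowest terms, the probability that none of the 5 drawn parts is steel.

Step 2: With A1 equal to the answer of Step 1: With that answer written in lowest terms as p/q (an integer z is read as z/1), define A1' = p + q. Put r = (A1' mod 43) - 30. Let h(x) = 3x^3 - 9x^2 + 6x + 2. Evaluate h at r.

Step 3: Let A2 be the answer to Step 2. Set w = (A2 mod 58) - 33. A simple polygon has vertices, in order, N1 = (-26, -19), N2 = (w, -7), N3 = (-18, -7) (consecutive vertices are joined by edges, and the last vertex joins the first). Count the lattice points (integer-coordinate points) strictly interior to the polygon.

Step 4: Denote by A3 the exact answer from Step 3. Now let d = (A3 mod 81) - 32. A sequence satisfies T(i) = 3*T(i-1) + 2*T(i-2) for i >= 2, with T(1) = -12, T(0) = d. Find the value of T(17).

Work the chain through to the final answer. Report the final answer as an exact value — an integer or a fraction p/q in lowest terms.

Step 1: total draws C(17,5) = 6188; favorable C(13,5) = 1287; P = 99/476; answer 99/476
Step 2: A1 = 99/476; threaded value p + q = 575; r = -14; 3*(-14)^3 - 9*(-14)^2 + 6*(-14)^1 + 2 = (-8232) + (-1764) + (-84) + (2) = -10078; answer -10078
Step 3: A2 = -10078; w = -19; cross terms: (-26*-7 - -19*-19)=-179, (-19*-7 - -18*-7)=7, (-18*-19 - -26*-7)=160; twice the area = |-12| = 12; area = 6; boundary points = 1 + 1 + 4 = 6; strictly interior points = area - boundary/2 + 1 = 4; answer 4
Step 4: A3 = 4; d = -28; T(2) = 3*(-12) + 2*(-28) = -92; iterating: T(2)=-92, T(3)=-300, T(4)=-1084, T(5)=-3852, T(6)=-13724, T(7)=-48876, T(8)=-174076, T(9)=-619980, T(10)=-2208092, T(11)=-7864236, T(12)=-28008892, T(13)=-99755148, T(14)=-355283228, T(15)=-1265359980, T(16)=-4506646396, T(17)=-16050659148; answer -16050659148

-16050659148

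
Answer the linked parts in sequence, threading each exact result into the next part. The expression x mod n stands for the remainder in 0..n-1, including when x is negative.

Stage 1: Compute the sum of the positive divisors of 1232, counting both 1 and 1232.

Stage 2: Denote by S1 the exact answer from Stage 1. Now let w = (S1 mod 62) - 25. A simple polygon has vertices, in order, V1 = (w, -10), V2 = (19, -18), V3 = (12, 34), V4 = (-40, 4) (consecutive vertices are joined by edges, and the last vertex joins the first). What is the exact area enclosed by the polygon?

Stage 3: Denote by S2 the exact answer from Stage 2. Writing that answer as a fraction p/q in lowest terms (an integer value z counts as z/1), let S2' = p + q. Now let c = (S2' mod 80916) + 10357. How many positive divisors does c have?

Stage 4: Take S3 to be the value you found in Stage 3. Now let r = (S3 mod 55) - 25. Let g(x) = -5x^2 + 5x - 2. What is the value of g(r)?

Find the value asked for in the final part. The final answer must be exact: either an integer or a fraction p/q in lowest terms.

Stage 1: 1232 = 2^4 * 7 * 11; sigma = (1 + 2 + 4 + 8 + 16) * (1 + 7) * (1 + 11) = 31 * 8 * 12 = 2976; answer 2976
Stage 2: S1 = 2976; w = -25; cross terms: (-25*-18 - 19*-10)=640, (19*34 - 12*-18)=862, (12*4 - -40*34)=1408, (-40*-10 - -25*4)=500; twice the area = |3410| = 3410; area = 1705; answer 1705
Stage 3: S2 = 1705; threaded value p + q = 1706; c = 12063; 12063 = 3 * 4021; number of divisors = (1+1) * (1+1) = 4; answer 4
Stage 4: S3 = 4; r = -21; -5*(-21)^2 + 5*(-21)^1 - 2 = (-2205) + (-105) + (-2) = -2312; answer -2312

-2312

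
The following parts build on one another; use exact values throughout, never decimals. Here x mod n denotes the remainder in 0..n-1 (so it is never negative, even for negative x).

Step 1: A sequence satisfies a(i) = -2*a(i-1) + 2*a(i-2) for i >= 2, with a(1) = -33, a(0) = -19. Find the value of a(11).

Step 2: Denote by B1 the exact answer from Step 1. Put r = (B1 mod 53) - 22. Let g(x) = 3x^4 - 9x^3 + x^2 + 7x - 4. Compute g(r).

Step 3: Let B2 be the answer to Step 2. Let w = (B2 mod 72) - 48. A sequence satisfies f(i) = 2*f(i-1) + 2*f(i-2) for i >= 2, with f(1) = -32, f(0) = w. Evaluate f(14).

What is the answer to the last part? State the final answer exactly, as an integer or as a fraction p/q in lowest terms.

-10832384

Step 1: a(2) = -2*(-33) + 2*(-19) = 28; iterating: a(2)=28, a(3)=-122, a(4)=300, a(5)=-844, a(6)=2288, a(7)=-6264, a(8)=17104, a(9)=-46736, a(10)=127680, a(11)=-348832; answer -348832
Step 2: B1 = -348832; r = -8; 3*(-8)^4 - 9*(-8)^3 + 1*(-8)^2 + 7*(-8)^1 - 4 = (12288) + (4608) + (64) + (-56) + (-4) = 16900; answer 16900
Step 3: B2 = 16900; w = 4; f(2) = 2*(-32) + 2*(4) = -56; iterating: f(2)=-56, f(3)=-176, f(4)=-464, f(5)=-1280, f(6)=-3488, f(7)=-9536, f(8)=-26048, f(9)=-71168, f(10)=-194432, f(11)=-531200, f(12)=-1451264, f(13)=-3964928, f(14)=-10832384; answer -10832384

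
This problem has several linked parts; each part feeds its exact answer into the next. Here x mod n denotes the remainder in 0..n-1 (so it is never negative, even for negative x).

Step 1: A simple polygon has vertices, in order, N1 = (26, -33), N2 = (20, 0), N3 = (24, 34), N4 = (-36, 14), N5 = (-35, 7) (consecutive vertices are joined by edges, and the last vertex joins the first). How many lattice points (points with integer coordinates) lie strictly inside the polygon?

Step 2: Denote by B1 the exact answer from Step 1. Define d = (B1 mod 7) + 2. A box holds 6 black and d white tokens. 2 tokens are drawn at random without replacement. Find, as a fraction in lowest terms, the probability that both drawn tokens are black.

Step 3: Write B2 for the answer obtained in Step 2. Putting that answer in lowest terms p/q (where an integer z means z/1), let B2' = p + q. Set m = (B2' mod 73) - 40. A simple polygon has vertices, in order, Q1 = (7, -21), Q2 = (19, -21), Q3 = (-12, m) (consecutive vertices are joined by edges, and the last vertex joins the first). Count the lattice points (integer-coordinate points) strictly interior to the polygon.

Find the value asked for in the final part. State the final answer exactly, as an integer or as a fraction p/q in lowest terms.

78

Step 1: cross terms: (26*0 - 20*-33)=660, (20*34 - 24*0)=680, (24*14 - -36*34)=1560, (-36*7 - -35*14)=238, (-35*-33 - 26*7)=973; twice the area = |4111| = 4111; area = 4111/2; boundary points = 3 + 2 + 20 + 1 + 1 = 27; strictly interior points = area - boundary/2 + 1 = 2043; answer 2043
Step 2: B1 = 2043; d = 8; total draws C(14,2) = 91; favorable C(6,2) = 15; P = 15/91; answer 15/91
Step 3: B2 = 15/91; threaded value p + q = 106; m = -7; cross terms: (7*-21 - 19*-21)=252, (19*-7 - -12*-21)=-385, (-12*-21 - 7*-7)=301; twice the area = |168| = 168; area = 84; boundary points = 12 + 1 + 1 = 14; strictly interior points = area - boundary/2 + 1 = 78; answer 78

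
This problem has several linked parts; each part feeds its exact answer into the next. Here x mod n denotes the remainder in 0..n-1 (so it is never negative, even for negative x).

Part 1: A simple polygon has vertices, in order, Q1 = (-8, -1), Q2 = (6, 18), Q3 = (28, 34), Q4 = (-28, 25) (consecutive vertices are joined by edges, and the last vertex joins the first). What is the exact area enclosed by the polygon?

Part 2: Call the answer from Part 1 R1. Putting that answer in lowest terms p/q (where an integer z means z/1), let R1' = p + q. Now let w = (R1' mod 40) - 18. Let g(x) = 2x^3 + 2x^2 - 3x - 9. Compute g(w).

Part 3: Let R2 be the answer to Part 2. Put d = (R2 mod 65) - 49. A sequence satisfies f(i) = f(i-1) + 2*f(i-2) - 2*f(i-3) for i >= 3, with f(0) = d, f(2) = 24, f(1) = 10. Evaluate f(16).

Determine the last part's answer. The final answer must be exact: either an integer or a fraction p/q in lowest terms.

Part 1: cross terms: (-8*18 - 6*-1)=-138, (6*34 - 28*18)=-300, (28*25 - -28*34)=1652, (-28*-1 - -8*25)=228; twice the area = |1442| = 1442; area = 721; answer 721
Part 2: R1 = 721; threaded value p + q = 722; w = -16; 2*(-16)^3 + 2*(-16)^2 - 3*(-16)^1 - 9 = (-8192) + (512) + (48) + (-9) = -7641; answer -7641
Part 3: R2 = -7641; d = -20; f(3) = 1*(24) + 2*(10) - 2*(-20) = 84; iterating: f(3)=84, f(4)=112, f(5)=232, f(6)=288, f(7)=528, f(8)=640, f(9)=1120, f(10)=1344, f(11)=2304, f(12)=2752, f(13)=4672, f(14)=5568, f(15)=9408, f(16)=11200; answer 11200

11200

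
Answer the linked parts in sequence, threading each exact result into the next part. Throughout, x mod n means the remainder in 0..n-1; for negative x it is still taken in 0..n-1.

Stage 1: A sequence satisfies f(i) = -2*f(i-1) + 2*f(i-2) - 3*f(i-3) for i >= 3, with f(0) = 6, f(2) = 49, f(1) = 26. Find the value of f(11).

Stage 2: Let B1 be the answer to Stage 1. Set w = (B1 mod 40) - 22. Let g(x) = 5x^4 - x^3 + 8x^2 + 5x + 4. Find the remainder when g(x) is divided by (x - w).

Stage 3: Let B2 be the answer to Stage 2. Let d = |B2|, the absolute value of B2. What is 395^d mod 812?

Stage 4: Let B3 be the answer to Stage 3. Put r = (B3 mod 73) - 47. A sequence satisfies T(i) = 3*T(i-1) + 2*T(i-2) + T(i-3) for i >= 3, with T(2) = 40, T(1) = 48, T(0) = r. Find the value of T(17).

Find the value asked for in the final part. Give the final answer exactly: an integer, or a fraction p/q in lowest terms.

Stage 1: f(3) = -2*(49) + 2*(26) - 3*(6) = -64; iterating: f(3)=-64, f(4)=148, f(5)=-571, f(6)=1630, f(7)=-4846, f(8)=14665, f(9)=-43912, f(10)=131692, f(11)=-395203; answer -395203
Stage 2: B1 = -395203; w = 15; remainder = value at the root: 5*(15)^4 - 1*(15)^3 + 8*(15)^2 + 5*(15)^1 + 4 = (253125) + (-3375) + (1800) + (75) + (4) = 251629; answer 251629
Stage 3: B2 = 251629; d = 251629; squarings mod 812: 395^1=395, 395^2=121, 395^4=25, 395^8=625, 395^16=53, 395^32=373, 395^64=277, 395^128=401, 395^256=25, 395^512=625, 395^1024=53, 395^2048=373, 395^4096=277, 395^8192=401, 395^16384=25, 395^32768=625, 395^65536=53, 395^131072=373; 395^251629 = 395^1 * 395^4 * 395^8 * 395^32 * 395^64 * 395^128 * 395^512 * 395^1024 * 395^4096 * 395^16384 * 395^32768 * 395^65536 * 395^131072 = 563 (mod 812); answer 563
Stage 4: B3 = 563; r = 5; T(3) = 3*(40) + 2*(48) + 1*(5) = 221; iterating: T(3)=221, T(4)=791, T(5)=2855, T(6)=10368, T(7)=37605, T(8)=136406, T(9)=494796, T(10)=1794805, T(11)=6510413, T(12)=23615645, T(13)=85662566, T(14)=310729401, T(15)=1127128980, T(16)=4088508308, T(17)=14830512285; answer 14830512285

14830512285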